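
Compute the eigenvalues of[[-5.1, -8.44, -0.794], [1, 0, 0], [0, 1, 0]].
Eigenvalues solve det(λI - A) = 0.
Characteristic polynomial: λ^3 + 5.1*λ^2 + 8.44*λ + 0.794 = 0.
Factor: (λ + 0.1)(λ^2 + 5*λ + 7.94) = 0.
Roots: -0.1, -2.5 + 1.3j, -2.5 - 1.3j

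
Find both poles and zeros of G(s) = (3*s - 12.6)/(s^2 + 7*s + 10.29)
Set denominator = 0: s^2 + 7*s + 10.29 = (s + 2.1)(s + 4.9) = 0 → Poles: -2.1, -4.9
Set numerator = 0: 3*s - 12.6 = 0 → Zeros: 4.2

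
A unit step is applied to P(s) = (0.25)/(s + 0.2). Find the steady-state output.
FVT: lim_{t→∞} y(t) = lim_{s→0} s*Y(s) where Y(s) = P(s)/s.
= lim_{s→0} P(s) = P(0) = num(0)/den(0) = 0.25/0.2 = 1.25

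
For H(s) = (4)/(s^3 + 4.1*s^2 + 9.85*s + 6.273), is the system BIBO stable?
Denominator: s^3 + 4.1*s^2 + 9.85*s + 6.273 = (s + 0.9)(s^2 + 3.2*s + 6.97). Poles: -0.9, -1.6 + 2.1j, -1.6 - 2.1j. All Re(p)<0: Yes (stable)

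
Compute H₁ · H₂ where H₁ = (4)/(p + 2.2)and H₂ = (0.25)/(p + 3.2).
Series: H = H₁ · H₂ = (n₁·n₂)/(d₁·d₂).
Num: n₁·n₂ = 1. Den: d₁·d₂ = p^2 + 5.4*p + 7.04.
H(p) = (1)/(p^2 + 5.4*p + 7.04)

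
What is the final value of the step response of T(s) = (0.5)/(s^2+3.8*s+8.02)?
FVT: lim_{t→∞} y(t) = lim_{s→0} s*Y(s) where Y(s) = T(s)/s.
= lim_{s→0} T(s) = T(0) = num(0)/den(0) = 0.5/8.02 = 0.06234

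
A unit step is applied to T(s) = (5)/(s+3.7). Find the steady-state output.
FVT: lim_{t→∞} y(t) = lim_{s→0} s*Y(s) where Y(s) = T(s)/s.
= lim_{s→0} T(s) = T(0) = num(0)/den(0) = 5/3.7 = 1.351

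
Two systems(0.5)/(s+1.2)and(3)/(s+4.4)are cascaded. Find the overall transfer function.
Series: H = H₁ · H₂ = (n₁·n₂)/(d₁·d₂).
Num: n₁·n₂ = 1.5. Den: d₁·d₂ = s^2 + 5.6*s + 5.28.
H(s) = (1.5)/(s^2 + 5.6*s + 5.28)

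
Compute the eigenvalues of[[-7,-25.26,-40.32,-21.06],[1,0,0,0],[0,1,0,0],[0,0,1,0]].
Eigenvalues solve det(λI - A) = 0.
Characteristic polynomial: λ^4 + 7*λ^3 + 25.26*λ^2 + 40.32*λ + 21.06 = 0.
Factor: (λ + 1.8)(λ + 1)(λ^2 + 4.2*λ + 11.7) = 0.
Roots: -1, -1.8, -2.1 + 2.7j, -2.1 - 2.7j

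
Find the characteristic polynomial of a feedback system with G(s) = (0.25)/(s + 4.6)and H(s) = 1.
Characteristic poly = G_den * H_den + G_num * H_num = (s + 4.6) + (0.25) = s + 4.85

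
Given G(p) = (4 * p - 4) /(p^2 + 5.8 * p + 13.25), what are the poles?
Set denominator = 0: p^2 + 5.8*p + 13.25 = 0 → Poles: -2.9 + 2.2j, -2.9 - 2.2j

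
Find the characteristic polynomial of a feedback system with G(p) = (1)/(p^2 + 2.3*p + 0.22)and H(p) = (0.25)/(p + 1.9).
Characteristic poly = G_den * H_den + G_num * H_num = (p^3 + 4.2*p^2 + 4.59*p + 0.418) + (0.25) = p^3 + 4.2*p^2 + 4.59*p + 0.668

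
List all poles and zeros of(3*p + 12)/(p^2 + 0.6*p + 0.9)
Set denominator = 0: p^2 + 0.6*p + 0.9 = 0 → Poles: -0.3 + 0.9j, -0.3 - 0.9j
Set numerator = 0: 3*p + 12 = 0 → Zeros: -4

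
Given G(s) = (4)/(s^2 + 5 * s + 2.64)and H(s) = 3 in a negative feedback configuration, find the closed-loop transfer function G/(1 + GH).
Closed-loop T = G/(1+GH).
Numerator: G_num * H_den = 4.
Denominator: G_den * H_den + G_num * H_num = (s^2 + 5*s + 2.64) + (12) = s^2 + 5*s + 14.64.
T(s) = (4)/(s^2 + 5*s + 14.64)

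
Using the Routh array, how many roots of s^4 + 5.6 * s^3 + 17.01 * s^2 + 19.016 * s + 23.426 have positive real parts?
Routh array:
s^4: [1, 17.01, 23.426]; s^3: [5.6, 19.016]; s^2: [13.6143, 23.426]; s^1: [9.38012]; s^0: [23.426]
First column: [1, 5.6, 13.6143, 9.38012, 23.426]. Sign changes = RHP roots = 0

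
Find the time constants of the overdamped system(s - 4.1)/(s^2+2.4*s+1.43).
Overdamped: real poles at -1.1, -1.3. τ = -1/pole → τ₁ = 0.9091, τ₂ = 0.7692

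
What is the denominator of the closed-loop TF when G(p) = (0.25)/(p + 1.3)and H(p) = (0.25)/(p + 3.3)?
Characteristic poly = G_den * H_den + G_num * H_num = (p^2 + 4.6*p + 4.29) + (0.0625) = p^2 + 4.6*p + 4.3525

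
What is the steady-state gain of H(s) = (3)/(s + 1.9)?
DC gain = H(0) = num(0)/den(0) = 3/1.9 = 1.579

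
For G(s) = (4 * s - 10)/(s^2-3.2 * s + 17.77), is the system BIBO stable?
Denominator: s^2 - 3.2*s + 17.77. Poles: 1.6 + 3.9j, 1.6 - 3.9j. All Re(p)<0: No (unstable)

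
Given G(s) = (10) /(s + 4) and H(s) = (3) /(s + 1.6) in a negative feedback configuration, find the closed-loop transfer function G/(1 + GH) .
Closed-loop T = G/(1+GH).
Numerator: G_num * H_den = 10*s + 16.
Denominator: G_den * H_den + G_num * H_num = (s^2 + 5.6*s + 6.4) + (30) = s^2 + 5.6*s + 36.4.
T(s) = (10*s + 16)/(s^2 + 5.6*s + 36.4)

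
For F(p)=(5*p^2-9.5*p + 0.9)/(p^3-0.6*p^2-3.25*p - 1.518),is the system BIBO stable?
Denominator: p^3 - 0.6*p^2 - 3.25*p - 1.518 = (p - 2.3)(p + 1.1)(p + 0.6). Poles: -0.6, -1.1, 2.3. All Re(p)<0: No (unstable)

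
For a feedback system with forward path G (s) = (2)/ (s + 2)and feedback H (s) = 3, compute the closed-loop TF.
Closed-loop T = G/(1+GH).
Numerator: G_num * H_den = 2.
Denominator: G_den * H_den + G_num * H_num = (s + 2) + (6) = s + 8.
T(s) = (2)/(s + 8)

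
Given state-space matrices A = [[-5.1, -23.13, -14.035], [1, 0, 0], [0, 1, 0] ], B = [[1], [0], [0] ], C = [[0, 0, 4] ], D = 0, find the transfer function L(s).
L(s) = C(sI - A)⁻¹B + D.
Characteristic polynomial det(sI - A) = s^3 + 5.1*s^2 + 23.13*s + 14.035.
Numerator from C·adj(sI-A)·B + D·det(sI-A) = 4.
L(s) = (4)/(s^3 + 5.1*s^2 + 23.13*s + 14.035)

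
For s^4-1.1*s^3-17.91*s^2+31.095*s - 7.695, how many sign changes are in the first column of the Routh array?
Routh array:
s^4: [1, -17.91, -7.695]; s^3: [-1.1, 31.095]; s^2: [10.3582, -7.695]; s^1: [30.2778]; s^0: [-7.695]
First column: [1, -1.1, 10.3582, 30.2778, -7.695]. Sign changes = 3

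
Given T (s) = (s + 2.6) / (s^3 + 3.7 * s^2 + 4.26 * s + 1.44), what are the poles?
Set denominator = 0: s^3 + 3.7*s^2 + 4.26*s + 1.44 = (s + 0.6)(s + 1.5)(s + 1.6) = 0 → Poles: -0.6, -1.5, -1.6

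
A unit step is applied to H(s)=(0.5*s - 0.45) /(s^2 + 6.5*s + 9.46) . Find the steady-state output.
FVT: lim_{t→∞} y(t) = lim_{s→0} s*Y(s) where Y(s) = H(s)/s.
= lim_{s→0} H(s) = H(0) = num(0)/den(0) = -0.45/9.46 = -0.04757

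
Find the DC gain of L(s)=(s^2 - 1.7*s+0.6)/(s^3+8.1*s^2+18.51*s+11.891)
DC gain = L(0) = num(0)/den(0) = 0.6/11.891 = 0.05046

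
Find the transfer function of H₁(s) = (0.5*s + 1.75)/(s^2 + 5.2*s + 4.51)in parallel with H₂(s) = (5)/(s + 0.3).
Parallel: H = H₁ + H₂ = (n₁·d₂ + n₂·d₁)/(d₁·d₂).
n₁·d₂ = 0.5*s^2 + 1.9*s + 0.525. n₂·d₁ = 5*s^2 + 26*s + 22.55. Sum = 5.5*s^2 + 27.9*s + 23.075. d₁·d₂ = s^3 + 5.5*s^2 + 6.07*s + 1.353.
H(s) = (5.5*s^2 + 27.9*s + 23.075)/(s^3 + 5.5*s^2 + 6.07*s + 1.353)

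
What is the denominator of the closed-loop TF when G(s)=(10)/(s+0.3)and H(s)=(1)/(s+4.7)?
Characteristic poly = G_den * H_den + G_num * H_num = (s^2 + 5*s + 1.41) + (10) = s^2 + 5*s + 11.41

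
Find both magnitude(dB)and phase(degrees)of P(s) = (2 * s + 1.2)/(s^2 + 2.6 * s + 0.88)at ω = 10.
Substitute s = j*10: P(j10) = 0.038193 - 0.191757j.
|P| = 20*log₁₀(sqrt(Re²+Im²)) = -14.18 dB.
∠P = atan2(Im, Re) = -78.74°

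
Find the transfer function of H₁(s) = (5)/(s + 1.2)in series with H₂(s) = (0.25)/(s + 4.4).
Series: H = H₁ · H₂ = (n₁·n₂)/(d₁·d₂).
Num: n₁·n₂ = 1.25. Den: d₁·d₂ = s^2 + 5.6*s + 5.28.
H(s) = (1.25)/(s^2 + 5.6*s + 5.28)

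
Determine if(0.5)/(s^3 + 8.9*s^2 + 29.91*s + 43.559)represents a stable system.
Denominator: s^3 + 8.9*s^2 + 29.91*s + 43.559 = (s + 4.3)(s^2 + 4.6*s + 10.13). Poles: -2.3 + 2.2j, -2.3 - 2.2j, -4.3. All Re(p)<0: Yes (stable)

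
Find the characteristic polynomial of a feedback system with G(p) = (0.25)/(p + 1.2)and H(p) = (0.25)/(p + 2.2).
Characteristic poly = G_den * H_den + G_num * H_num = (p^2 + 3.4*p + 2.64) + (0.0625) = p^2 + 3.4*p + 2.7025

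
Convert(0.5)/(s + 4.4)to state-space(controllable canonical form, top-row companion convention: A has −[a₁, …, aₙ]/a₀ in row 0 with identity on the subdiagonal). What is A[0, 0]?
Reachable canonical form for den = s + 4.4: top row of A = -[a₁,a₂,...,aₙ]/a₀, ones on the subdiagonal, zeros elsewhere.
A = [[-4.4]].
A[0,0] = -4.4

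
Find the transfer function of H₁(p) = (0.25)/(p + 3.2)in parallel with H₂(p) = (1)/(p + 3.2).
Parallel: H = H₁ + H₂ = (n₁·d₂ + n₂·d₁)/(d₁·d₂).
n₁·d₂ = 0.25*p + 0.8. n₂·d₁ = p + 3.2. Sum = 1.25*p + 4. d₁·d₂ = p^2 + 6.4*p + 10.24.
H(p) = (1.25*p + 4)/(p^2 + 6.4*p + 10.24)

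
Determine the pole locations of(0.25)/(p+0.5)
Set denominator = 0: p + 0.5 = 0 → Poles: -0.5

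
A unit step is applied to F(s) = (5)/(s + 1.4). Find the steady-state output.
FVT: lim_{t→∞} y(t) = lim_{s→0} s*Y(s) where Y(s) = F(s)/s.
= lim_{s→0} F(s) = F(0) = num(0)/den(0) = 5/1.4 = 3.571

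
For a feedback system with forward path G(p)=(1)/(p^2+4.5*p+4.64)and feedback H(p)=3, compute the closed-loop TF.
Closed-loop T = G/(1+GH).
Numerator: G_num * H_den = 1.
Denominator: G_den * H_den + G_num * H_num = (p^2 + 4.5*p + 4.64) + (3) = p^2 + 4.5*p + 7.64.
T(p) = (1)/(p^2 + 4.5*p + 7.64)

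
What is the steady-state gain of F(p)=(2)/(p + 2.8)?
DC gain = F(0) = num(0)/den(0) = 2/2.8 = 0.7143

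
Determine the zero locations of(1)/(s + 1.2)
Numerator is a nonzero constant (1) → Zeros: none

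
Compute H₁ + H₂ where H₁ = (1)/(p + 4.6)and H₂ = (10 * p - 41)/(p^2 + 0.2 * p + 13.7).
Parallel: H = H₁ + H₂ = (n₁·d₂ + n₂·d₁)/(d₁·d₂).
n₁·d₂ = p^2 + 0.2*p + 13.7. n₂·d₁ = 10*p^2 + 5*p - 188.6. Sum = 11*p^2 + 5.2*p - 174.9. d₁·d₂ = p^3 + 4.8*p^2 + 14.62*p + 63.02.
H(p) = (11*p^2 + 5.2*p - 174.9)/(p^3 + 4.8*p^2 + 14.62*p + 63.02)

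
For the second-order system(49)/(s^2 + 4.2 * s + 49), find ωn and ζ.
Standard form: ωn²/(s²+2ζωn·s+ωn²).
const=49=ωn² → ωn=7, s coeff=4.2=2ζωn → ζ=0.3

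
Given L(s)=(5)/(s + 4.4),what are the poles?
Set denominator = 0: s + 4.4 = 0 → Poles: -4.4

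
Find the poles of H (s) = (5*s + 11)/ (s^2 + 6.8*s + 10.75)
Set denominator = 0: s^2 + 6.8*s + 10.75 = (s + 2.5)(s + 4.3) = 0 → Poles: -2.5, -4.3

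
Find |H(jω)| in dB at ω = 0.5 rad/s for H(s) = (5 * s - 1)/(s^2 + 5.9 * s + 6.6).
Substitute s = j*0.5: H(j0.5) = 0.0209077 + 0.383988j.
|H(j0.5)| = sqrt(Re² + Im²) = 0.3846.
20*log₁₀(0.3846) = -8.30 dB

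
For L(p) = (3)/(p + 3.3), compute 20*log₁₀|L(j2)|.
Substitute p = j*2: L(j2) = 0.664876 - 0.402955j.
|L(j2)| = sqrt(Re² + Im²) = 0.7775.
20*log₁₀(0.7775) = -2.19 dB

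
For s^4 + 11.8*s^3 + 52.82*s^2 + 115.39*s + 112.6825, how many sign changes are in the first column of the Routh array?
Routh array:
s^4: [1, 52.82, 112.6825]; s^3: [11.8, 115.39]; s^2: [43.0412, 112.6825]; s^1: [84.4974]; s^0: [112.6825]
First column: [1, 11.8, 43.0412, 84.4974, 112.6825]. Sign changes = 0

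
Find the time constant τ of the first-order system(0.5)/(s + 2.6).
First-order system: τ = -1/pole. Pole = -2.6. τ = -1/(-2.6) = 0.3846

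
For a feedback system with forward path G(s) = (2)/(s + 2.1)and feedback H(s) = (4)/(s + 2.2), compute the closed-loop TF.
Closed-loop T = G/(1+GH).
Numerator: G_num * H_den = 2*s + 4.4.
Denominator: G_den * H_den + G_num * H_num = (s^2 + 4.3*s + 4.62) + (8) = s^2 + 4.3*s + 12.62.
T(s) = (2*s + 4.4)/(s^2 + 4.3*s + 12.62)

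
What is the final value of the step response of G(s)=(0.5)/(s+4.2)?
FVT: lim_{t→∞} y(t) = lim_{s→0} s*Y(s) where Y(s) = G(s)/s.
= lim_{s→0} G(s) = G(0) = num(0)/den(0) = 0.5/4.2 = 0.119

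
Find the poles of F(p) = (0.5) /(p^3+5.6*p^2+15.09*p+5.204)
Set denominator = 0: p^3 + 5.6*p^2 + 15.09*p + 5.204 = (p + 0.4)(p^2 + 5.2*p + 13.01) = 0 → Poles: -0.4, -2.6 + 2.5j, -2.6 - 2.5j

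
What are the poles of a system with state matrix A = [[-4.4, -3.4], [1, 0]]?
Eigenvalues solve det(λI - A) = 0.
Characteristic polynomial: λ^2 + 4.4*λ + 3.4 = 0.
Factor: (λ + 1)(λ + 3.4) = 0.
Roots: -1, -3.4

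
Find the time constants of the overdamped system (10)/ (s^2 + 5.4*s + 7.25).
Overdamped: real poles at -2.5, -2.9. τ = -1/pole → τ₁ = 0.4, τ₂ = 0.3448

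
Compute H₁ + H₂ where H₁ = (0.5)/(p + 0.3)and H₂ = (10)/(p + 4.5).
Parallel: H = H₁ + H₂ = (n₁·d₂ + n₂·d₁)/(d₁·d₂).
n₁·d₂ = 0.5*p + 2.25. n₂·d₁ = 10*p + 3. Sum = 10.5*p + 5.25. d₁·d₂ = p^2 + 4.8*p + 1.35.
H(p) = (10.5*p + 5.25)/(p^2 + 4.8*p + 1.35)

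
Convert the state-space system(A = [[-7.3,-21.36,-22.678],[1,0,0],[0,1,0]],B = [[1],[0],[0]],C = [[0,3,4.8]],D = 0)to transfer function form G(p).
G(p) = C(pI - A)⁻¹B + D.
Characteristic polynomial det(pI - A) = p^3 + 7.3*p^2 + 21.36*p + 22.678.
Numerator from C·adj(pI-A)·B + D·det(pI-A) = 3*p + 4.8.
G(p) = (3*p + 4.8)/(p^3 + 7.3*p^2 + 21.36*p + 22.678)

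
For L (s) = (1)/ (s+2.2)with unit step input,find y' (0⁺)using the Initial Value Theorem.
IVT: y'(0⁺) = lim_{s→∞} s²·Y(s) = lim_{s→∞} s·L(s).
deg(num) = 0, deg(den) = 1, relative degree = 1, so s·L(s) → (leading num)/(leading den) = 1/1 = 1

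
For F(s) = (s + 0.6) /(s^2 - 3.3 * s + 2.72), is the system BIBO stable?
Denominator: s^2 - 3.3*s + 2.72 = (s - 1.7)(s - 1.6). Poles: 1.6, 1.7. All Re(p)<0: No (unstable)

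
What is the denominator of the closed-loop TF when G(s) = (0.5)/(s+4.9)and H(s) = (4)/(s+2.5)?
Characteristic poly = G_den * H_den + G_num * H_num = (s^2 + 7.4*s + 12.25) + (2) = s^2 + 7.4*s + 14.25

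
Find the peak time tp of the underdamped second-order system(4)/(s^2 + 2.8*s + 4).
Standard form: ωn²/(s²+2ζωn·s+ωn²) → ωn = 2, ζ = 0.7.
ωd = ωn·√(1-ζ²) = 2·√(1-0.7²) = 1.428.
tp = π/ωd = π/1.428 = 2.2 s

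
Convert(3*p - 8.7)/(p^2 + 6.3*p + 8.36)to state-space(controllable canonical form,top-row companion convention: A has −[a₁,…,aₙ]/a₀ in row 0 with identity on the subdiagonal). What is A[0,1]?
Reachable canonical form for den = p^2 + 6.3*p + 8.36: top row of A = -[a₁,a₂,...,aₙ]/a₀, ones on the subdiagonal, zeros elsewhere.
A = [[-6.3, -8.36], [1, 0]].
A[0,1] = -8.36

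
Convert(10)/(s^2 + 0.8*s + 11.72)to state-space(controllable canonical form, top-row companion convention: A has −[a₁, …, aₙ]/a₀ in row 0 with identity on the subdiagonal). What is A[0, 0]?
Reachable canonical form for den = s^2 + 0.8*s + 11.72: top row of A = -[a₁,a₂,...,aₙ]/a₀, ones on the subdiagonal, zeros elsewhere.
A = [[-0.8, -11.72], [1, 0]].
A[0,0] = -0.8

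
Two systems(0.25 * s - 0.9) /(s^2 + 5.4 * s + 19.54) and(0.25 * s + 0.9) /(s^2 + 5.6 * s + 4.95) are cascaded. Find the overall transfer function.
Series: H = H₁ · H₂ = (n₁·n₂)/(d₁·d₂).
Num: n₁·n₂ = 0.0625*s^2 - 0.81. Den: d₁·d₂ = s^4 + 11*s^3 + 54.73*s^2 + 136.154*s + 96.723.
H(s) = (0.0625*s^2 - 0.81)/(s^4 + 11*s^3 + 54.73*s^2 + 136.154*s + 96.723)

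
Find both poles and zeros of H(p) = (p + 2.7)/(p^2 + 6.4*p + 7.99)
Set denominator = 0: p^2 + 6.4*p + 7.99 = (p + 1.7)(p + 4.7) = 0 → Poles: -1.7, -4.7
Set numerator = 0: p + 2.7 = 0 → Zeros: -2.7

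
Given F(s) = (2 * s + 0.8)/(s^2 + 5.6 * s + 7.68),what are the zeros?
Set numerator = 0: 2*s + 0.8 = 0 → Zeros: -0.4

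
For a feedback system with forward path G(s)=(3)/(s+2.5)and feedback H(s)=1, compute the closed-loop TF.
Closed-loop T = G/(1+GH).
Numerator: G_num * H_den = 3.
Denominator: G_den * H_den + G_num * H_num = (s + 2.5) + (3) = s + 5.5.
T(s) = (3)/(s + 5.5)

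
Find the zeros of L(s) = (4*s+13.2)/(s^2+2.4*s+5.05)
Set numerator = 0: 4*s + 13.2 = 0 → Zeros: -3.3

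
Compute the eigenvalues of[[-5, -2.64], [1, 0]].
Eigenvalues solve det(λI - A) = 0.
Characteristic polynomial: λ^2 + 5*λ + 2.64 = 0.
Factor: (λ + 4.4)(λ + 0.6) = 0.
Roots: -0.6, -4.4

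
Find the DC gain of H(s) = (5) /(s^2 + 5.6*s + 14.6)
DC gain = H(0) = num(0)/den(0) = 5/14.6 = 0.3425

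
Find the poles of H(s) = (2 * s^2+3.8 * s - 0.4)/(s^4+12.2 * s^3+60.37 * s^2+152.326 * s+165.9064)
Set denominator = 0: s^4 + 12.2*s^3 + 60.37*s^2 + 152.326*s + 165.9064 = (s + 4.4)(s + 3.4)(s^2 + 4.4*s + 11.09) = 0 → Poles: -2.2 + 2.5j, -2.2 - 2.5j, -3.4, -4.4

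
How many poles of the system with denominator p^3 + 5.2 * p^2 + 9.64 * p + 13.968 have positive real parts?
p^3 + 5.2*p^2 + 9.64*p + 13.968 = (p + 3.6)(p^2 + 1.6*p + 3.88). Poles: -0.8 + 1.8j, -0.8 - 1.8j, -3.6. RHP poles (Re>0): 0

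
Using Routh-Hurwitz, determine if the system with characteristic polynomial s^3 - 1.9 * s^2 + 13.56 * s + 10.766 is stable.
Routh array:
s^3: [1, 13.56]; s^2: [-1.9, 10.766]; s^1: [19.2263]; s^0: [10.766]
First column: [1, -1.9, 19.2263, 10.766]. Sign changes = 2.
No, unstable (2 RHP root(s))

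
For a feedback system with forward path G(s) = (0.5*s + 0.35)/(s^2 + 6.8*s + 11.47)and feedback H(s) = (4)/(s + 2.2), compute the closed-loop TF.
Closed-loop T = G/(1+GH).
Numerator: G_num * H_den = 0.5*s^2 + 1.45*s + 0.77.
Denominator: G_den * H_den + G_num * H_num = (s^3 + 9*s^2 + 26.43*s + 25.234) + (2*s + 1.4) = s^3 + 9*s^2 + 28.43*s + 26.634.
T(s) = (0.5*s^2 + 1.45*s + 0.77)/(s^3 + 9*s^2 + 28.43*s + 26.634)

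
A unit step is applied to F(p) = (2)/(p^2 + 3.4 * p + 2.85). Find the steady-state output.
FVT: lim_{t→∞} y(t) = lim_{p→0} p*Y(p) where Y(p) = F(p)/p.
= lim_{p→0} F(p) = F(0) = num(0)/den(0) = 2/2.85 = 0.7018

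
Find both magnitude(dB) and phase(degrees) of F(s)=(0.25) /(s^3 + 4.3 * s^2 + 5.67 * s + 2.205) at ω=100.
Substitute s = j*100: F(j100) = -1.07418e-08 + 2.4968e-07j.
|F| = 20*log₁₀(sqrt(Re²+Im²)) = -132.04 dB.
∠F = atan2(Im, Re) = 92.46° (principal value).
Summing the individual angle contributions Σ∠(j100 − zᵢ) − Σ∠(j100 − pₖ) over the 0 zero(s) and 3 pole(s), each followed continuously from ω = 0 (DC phase referenced to (−180°, 180°]), gives -267.54°, i.e. the principal value - 360°. Continuous Bode phase = -267.54°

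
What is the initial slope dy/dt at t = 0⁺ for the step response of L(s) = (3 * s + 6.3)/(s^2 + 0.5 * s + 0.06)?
IVT: y'(0⁺) = lim_{s→∞} s²·Y(s) = lim_{s→∞} s·L(s).
deg(num) = 1, deg(den) = 2, relative degree = 1, so s·L(s) → (leading num)/(leading den) = 3/1 = 3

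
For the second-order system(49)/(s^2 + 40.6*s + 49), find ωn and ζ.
Standard form: ωn²/(s²+2ζωn·s+ωn²).
const=49=ωn² → ωn=7, s coeff=40.6=2ζωn → ζ=2.9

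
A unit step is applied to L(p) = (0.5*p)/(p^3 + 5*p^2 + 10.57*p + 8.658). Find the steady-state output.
FVT: lim_{t→∞} y(t) = lim_{p→0} p*Y(p) where Y(p) = L(p)/p.
= lim_{p→0} L(p) = L(0) = num(0)/den(0) = 0/8.658 = 0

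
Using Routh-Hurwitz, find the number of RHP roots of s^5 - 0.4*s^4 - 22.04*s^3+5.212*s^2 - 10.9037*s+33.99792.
Routh array:
s^5: [1, -22.04, -10.9037]; s^4: [-0.4, 5.212, 33.99792]; s^3: [-9.01, 74.0911]; s^2: [1.92272, 33.99792]; s^1: [233.408]; s^0: [33.99792]
First column: [1, -0.4, -9.01, 1.92272, 233.408, 33.99792]. Sign changes = RHP roots = 2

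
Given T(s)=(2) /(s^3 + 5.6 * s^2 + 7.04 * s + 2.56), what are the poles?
Set denominator = 0: s^3 + 5.6*s^2 + 7.04*s + 2.56 = (s + 0.8)(s + 4)(s + 0.8) = 0 → Poles: -0.8, -0.8, -4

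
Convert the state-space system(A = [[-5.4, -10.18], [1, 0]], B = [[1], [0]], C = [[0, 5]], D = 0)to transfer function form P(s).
P(s) = C(sI - A)⁻¹B + D.
Characteristic polynomial det(sI - A) = s^2 + 5.4*s + 10.18.
Numerator from C·adj(sI-A)·B + D·det(sI-A) = 5.
P(s) = (5)/(s^2 + 5.4*s + 10.18)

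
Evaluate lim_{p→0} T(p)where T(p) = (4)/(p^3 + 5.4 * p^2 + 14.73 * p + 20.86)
DC gain = T(0) = num(0)/den(0) = 4/20.86 = 0.1918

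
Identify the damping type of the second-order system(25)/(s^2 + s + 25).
Standard form: ωn²/(s²+2ζωn·s+ωn²) gives ωn=5, ζ=0.1.
Underdamped (ζ = 0.1 < 1)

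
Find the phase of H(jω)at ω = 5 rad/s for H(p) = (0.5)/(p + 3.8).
Substitute p = j*5: H(j5) = 0.0481744 - 0.0633874j.
∠H(j5) = atan2(Im, Re) = atan2(-0.0633874, 0.0481744) = -52.77°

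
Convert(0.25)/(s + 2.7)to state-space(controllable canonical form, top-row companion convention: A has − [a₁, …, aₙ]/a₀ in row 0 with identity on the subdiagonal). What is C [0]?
Reachable canonical form: C = numerator coefficients (right-aligned, zero-padded to length n).
num = 0.25, C = [[0.25]].
C[0] = 0.25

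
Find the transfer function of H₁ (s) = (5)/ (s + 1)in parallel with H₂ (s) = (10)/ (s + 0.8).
Parallel: H = H₁ + H₂ = (n₁·d₂ + n₂·d₁)/(d₁·d₂).
n₁·d₂ = 5*s + 4. n₂·d₁ = 10*s + 10. Sum = 15*s + 14. d₁·d₂ = s^2 + 1.8*s + 0.8.
H(s) = (15*s + 14)/(s^2 + 1.8*s + 0.8)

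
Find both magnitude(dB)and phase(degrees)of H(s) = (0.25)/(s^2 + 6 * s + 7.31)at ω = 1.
Substitute s = j*1: H(j1) = 0.0208069 - 0.0197847j.
|H| = 20*log₁₀(sqrt(Re²+Im²)) = -30.84 dB.
∠H = atan2(Im, Re) = -43.56°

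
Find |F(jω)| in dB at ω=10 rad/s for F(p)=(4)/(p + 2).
Substitute p = j*10: F(j10) = 0.0769231 - 0.384615j.
|F(j10)| = sqrt(Re² + Im²) = 0.3922.
20*log₁₀(0.3922) = -8.13 dB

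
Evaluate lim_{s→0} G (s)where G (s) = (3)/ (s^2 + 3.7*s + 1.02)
DC gain = G(0) = num(0)/den(0) = 3/1.02 = 2.941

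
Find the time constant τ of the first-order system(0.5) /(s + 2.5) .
First-order system: τ = -1/pole. Pole = -2.5. τ = -1/(-2.5) = 0.4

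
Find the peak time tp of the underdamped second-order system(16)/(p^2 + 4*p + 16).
Standard form: ωn²/(p²+2ζωn·p+ωn²) → ωn = 4, ζ = 0.5.
ωd = ωn·√(1-ζ²) = 4·√(1-0.5²) = 3.464.
tp = π/ωd = π/3.464 = 0.9069 s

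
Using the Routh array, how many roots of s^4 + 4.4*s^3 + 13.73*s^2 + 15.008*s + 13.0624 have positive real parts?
Routh array:
s^4: [1, 13.73, 13.0624]; s^3: [4.4, 15.008]; s^2: [10.3191, 13.0624]; s^1: [9.43827]; s^0: [13.0624]
First column: [1, 4.4, 10.3191, 9.43827, 13.0624]. Sign changes = RHP roots = 0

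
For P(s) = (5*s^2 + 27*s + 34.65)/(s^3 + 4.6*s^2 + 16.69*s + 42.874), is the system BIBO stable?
Denominator: s^3 + 4.6*s^2 + 16.69*s + 42.874 = (s + 3.4)(s^2 + 1.2*s + 12.61). Poles: -0.6 + 3.5j, -0.6 - 3.5j, -3.4. All Re(p)<0: Yes (stable)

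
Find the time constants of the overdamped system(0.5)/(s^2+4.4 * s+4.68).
Overdamped: real poles at -2.6, -1.8. τ = -1/pole → τ₁ = 0.3846, τ₂ = 0.5556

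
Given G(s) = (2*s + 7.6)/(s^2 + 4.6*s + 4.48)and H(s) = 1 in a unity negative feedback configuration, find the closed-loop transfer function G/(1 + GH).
Closed-loop T = G/(1+GH).
Numerator: G_num * H_den = 2*s + 7.6.
Denominator: G_den * H_den + G_num * H_num = (s^2 + 4.6*s + 4.48) + (2*s + 7.6) = s^2 + 6.6*s + 12.08.
T(s) = (2*s + 7.6)/(s^2 + 6.6*s + 12.08)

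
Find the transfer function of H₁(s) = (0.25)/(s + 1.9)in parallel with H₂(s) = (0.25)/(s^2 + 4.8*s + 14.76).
Parallel: H = H₁ + H₂ = (n₁·d₂ + n₂·d₁)/(d₁·d₂).
n₁·d₂ = 0.25*s^2 + 1.2*s + 3.69. n₂·d₁ = 0.25*s + 0.475. Sum = 0.25*s^2 + 1.45*s + 4.165. d₁·d₂ = s^3 + 6.7*s^2 + 23.88*s + 28.044.
H(s) = (0.25*s^2 + 1.45*s + 4.165)/(s^3 + 6.7*s^2 + 23.88*s + 28.044)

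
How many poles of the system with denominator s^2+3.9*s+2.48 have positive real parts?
s^2 + 3.9*s + 2.48 = (s + 3.1)(s + 0.8). Poles: -0.8, -3.1. RHP poles (Re>0): 0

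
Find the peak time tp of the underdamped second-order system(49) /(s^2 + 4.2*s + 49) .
Standard form: ωn²/(s²+2ζωn·s+ωn²) → ωn = 7, ζ = 0.3.
ωd = ωn·√(1-ζ²) = 7·√(1-0.3²) = 6.678.
tp = π/ωd = π/6.678 = 0.4705 s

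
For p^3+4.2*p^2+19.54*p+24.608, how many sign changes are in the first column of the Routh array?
Routh array:
p^3: [1, 19.54]; p^2: [4.2, 24.608]; p^1: [13.681]; p^0: [24.608]
First column: [1, 4.2, 13.681, 24.608]. Sign changes = 0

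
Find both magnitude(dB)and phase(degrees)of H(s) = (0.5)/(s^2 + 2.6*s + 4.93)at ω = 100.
Substitute s = j*100: H(j100) = -4.99908e-05 - 1.3004e-06j.
|H| = 20*log₁₀(sqrt(Re²+Im²)) = -86.02 dB.
∠H = atan2(Im, Re) = -178.51°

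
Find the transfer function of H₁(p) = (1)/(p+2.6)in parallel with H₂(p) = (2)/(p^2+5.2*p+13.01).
Parallel: H = H₁ + H₂ = (n₁·d₂ + n₂·d₁)/(d₁·d₂).
n₁·d₂ = p^2 + 5.2*p + 13.01. n₂·d₁ = 2*p + 5.2. Sum = p^2 + 7.2*p + 18.21. d₁·d₂ = p^3 + 7.8*p^2 + 26.53*p + 33.826.
H(p) = (p^2 + 7.2*p + 18.21)/(p^3 + 7.8*p^2 + 26.53*p + 33.826)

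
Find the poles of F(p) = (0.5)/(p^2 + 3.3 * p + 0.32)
Set denominator = 0: p^2 + 3.3*p + 0.32 = (p + 3.2)(p + 0.1) = 0 → Poles: -0.1, -3.2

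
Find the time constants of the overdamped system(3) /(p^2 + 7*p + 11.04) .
Overdamped: real poles at -2.4, -4.6. τ = -1/pole → τ₁ = 0.4167, τ₂ = 0.2174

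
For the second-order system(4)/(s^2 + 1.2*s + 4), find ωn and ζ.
Standard form: ωn²/(s²+2ζωn·s+ωn²).
const=4=ωn² → ωn=2, s coeff=1.2=2ζωn → ζ=0.3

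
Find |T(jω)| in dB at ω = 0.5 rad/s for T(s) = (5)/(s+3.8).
Substitute s = j*0.5: T(j0.5) = 1.2934 - 0.170184j.
|T(j0.5)| = sqrt(Re² + Im²) = 1.305.
20*log₁₀(1.305) = 2.31 dB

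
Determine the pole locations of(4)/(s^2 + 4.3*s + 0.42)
Set denominator = 0: s^2 + 4.3*s + 0.42 = (s + 4.2)(s + 0.1) = 0 → Poles: -0.1, -4.2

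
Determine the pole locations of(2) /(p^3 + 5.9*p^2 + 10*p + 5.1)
Set denominator = 0: p^3 + 5.9*p^2 + 10*p + 5.1 = (p + 1.5)(p + 1)(p + 3.4) = 0 → Poles: -1, -1.5, -3.4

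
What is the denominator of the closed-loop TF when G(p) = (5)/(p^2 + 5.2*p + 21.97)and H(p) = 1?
Characteristic poly = G_den * H_den + G_num * H_num = (p^2 + 5.2*p + 21.97) + (5) = p^2 + 5.2*p + 26.97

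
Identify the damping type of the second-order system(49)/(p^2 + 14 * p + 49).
Standard form: ωn²/(p²+2ζωn·p+ωn²) gives ωn=7, ζ=1.
Critically damped (ζ = 1)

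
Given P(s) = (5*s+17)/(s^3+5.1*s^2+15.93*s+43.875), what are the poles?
Set denominator = 0: s^3 + 5.1*s^2 + 15.93*s + 43.875 = (s + 3.9)(s^2 + 1.2*s + 11.25) = 0 → Poles: -0.6 + 3.3j, -0.6 - 3.3j, -3.9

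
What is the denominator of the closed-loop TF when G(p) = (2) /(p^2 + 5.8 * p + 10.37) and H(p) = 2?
Characteristic poly = G_den * H_den + G_num * H_num = (p^2 + 5.8*p + 10.37) + (4) = p^2 + 5.8*p + 14.37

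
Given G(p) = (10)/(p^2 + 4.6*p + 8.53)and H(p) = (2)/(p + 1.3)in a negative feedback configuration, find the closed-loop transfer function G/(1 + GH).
Closed-loop T = G/(1+GH).
Numerator: G_num * H_den = 10*p + 13.
Denominator: G_den * H_den + G_num * H_num = (p^3 + 5.9*p^2 + 14.51*p + 11.089) + (20) = p^3 + 5.9*p^2 + 14.51*p + 31.089.
T(p) = (10*p + 13)/(p^3 + 5.9*p^2 + 14.51*p + 31.089)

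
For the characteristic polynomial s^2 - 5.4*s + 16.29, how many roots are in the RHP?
Poles: 2.7 + 3j, 2.7 - 3j. RHP poles (Re>0): 2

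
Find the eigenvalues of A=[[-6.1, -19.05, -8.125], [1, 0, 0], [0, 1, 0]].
Eigenvalues solve det(λI - A) = 0.
Characteristic polynomial: λ^3 + 6.1*λ^2 + 19.05*λ + 8.125 = 0.
Factor: (λ + 0.5)(λ^2 + 5.6*λ + 16.25) = 0.
Roots: -0.5, -2.8 + 2.9j, -2.8 - 2.9j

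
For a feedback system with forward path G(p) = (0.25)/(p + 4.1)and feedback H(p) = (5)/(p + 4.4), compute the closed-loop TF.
Closed-loop T = G/(1+GH).
Numerator: G_num * H_den = 0.25*p + 1.1.
Denominator: G_den * H_den + G_num * H_num = (p^2 + 8.5*p + 18.04) + (1.25) = p^2 + 8.5*p + 19.29.
T(p) = (0.25*p + 1.1)/(p^2 + 8.5*p + 19.29)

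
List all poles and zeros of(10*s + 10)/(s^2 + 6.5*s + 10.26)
Set denominator = 0: s^2 + 6.5*s + 10.26 = (s + 2.7)(s + 3.8) = 0 → Poles: -2.7, -3.8
Set numerator = 0: 10*s + 10 = 0 → Zeros: -1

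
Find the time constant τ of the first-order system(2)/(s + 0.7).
First-order system: τ = -1/pole. Pole = -0.7. τ = -1/(-0.7) = 1.429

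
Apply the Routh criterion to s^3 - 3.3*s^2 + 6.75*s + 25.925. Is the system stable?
Routh array:
s^3: [1, 6.75]; s^2: [-3.3, 25.925]; s^1: [14.6061]; s^0: [25.925]
First column: [1, -3.3, 14.6061, 25.925]. Sign changes = 2.
No, unstable (2 RHP root(s))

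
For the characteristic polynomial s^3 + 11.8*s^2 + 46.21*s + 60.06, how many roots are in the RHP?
s^3 + 11.8*s^2 + 46.21*s + 60.06 = (s + 3.9)(s + 4.4)(s + 3.5). Poles: -3.5, -3.9, -4.4. RHP poles (Re>0): 0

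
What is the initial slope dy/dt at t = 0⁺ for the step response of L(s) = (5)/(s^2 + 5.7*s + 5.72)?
IVT: y'(0⁺) = lim_{s→∞} s²·Y(s) = lim_{s→∞} s·L(s).
deg(num) = 0, deg(den) = 2, relative degree = 2 ≥ 2, so s·L(s) → 0. Initial slope = 0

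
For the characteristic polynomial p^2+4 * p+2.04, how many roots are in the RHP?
p^2 + 4*p + 2.04 = (p + 0.6)(p + 3.4). Poles: -0.6, -3.4. RHP poles (Re>0): 0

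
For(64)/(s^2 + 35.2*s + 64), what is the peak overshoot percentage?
Standard form: ωn²/(s²+2ζωn·s+ωn²) → ωn = 8, ζ = 2.2.
ζ ≥ 1, so the response is non-oscillatory: peak overshoot = 0%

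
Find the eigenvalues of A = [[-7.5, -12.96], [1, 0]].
Eigenvalues solve det(λI - A) = 0.
Characteristic polynomial: λ^2 + 7.5*λ + 12.96 = 0.
Factor: (λ + 4.8)(λ + 2.7) = 0.
Roots: -2.7, -4.8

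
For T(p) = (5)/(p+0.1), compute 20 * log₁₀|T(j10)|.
Substitute p = j*10: T(j10) = 0.0049995 - 0.49995j.
|T(j10)| = sqrt(Re² + Im²) = 0.5.
20*log₁₀(0.5) = -6.02 dB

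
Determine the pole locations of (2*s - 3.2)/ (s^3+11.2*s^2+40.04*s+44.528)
Set denominator = 0: s^3 + 11.2*s^2 + 40.04*s + 44.528 = (s + 4.6)(s + 4.4)(s + 2.2) = 0 → Poles: -2.2, -4.4, -4.6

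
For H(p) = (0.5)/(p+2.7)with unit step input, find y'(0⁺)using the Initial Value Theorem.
IVT: y'(0⁺) = lim_{p→∞} p²·Y(p) = lim_{p→∞} p·H(p).
deg(num) = 0, deg(den) = 1, relative degree = 1, so p·H(p) → (leading num)/(leading den) = 0.5/1 = 0.5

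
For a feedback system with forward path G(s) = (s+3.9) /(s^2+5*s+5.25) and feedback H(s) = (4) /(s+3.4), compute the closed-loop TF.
Closed-loop T = G/(1+GH).
Numerator: G_num * H_den = s^2 + 7.3*s + 13.26.
Denominator: G_den * H_den + G_num * H_num = (s^3 + 8.4*s^2 + 22.25*s + 17.85) + (4*s + 15.6) = s^3 + 8.4*s^2 + 26.25*s + 33.45.
T(s) = (s^2 + 7.3*s + 13.26)/(s^3 + 8.4*s^2 + 26.25*s + 33.45)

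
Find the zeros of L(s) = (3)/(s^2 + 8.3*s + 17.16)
Numerator is a nonzero constant (3) → Zeros: none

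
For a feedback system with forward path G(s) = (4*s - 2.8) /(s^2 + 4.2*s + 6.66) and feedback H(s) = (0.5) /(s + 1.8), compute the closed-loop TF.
Closed-loop T = G/(1+GH).
Numerator: G_num * H_den = 4*s^2 + 4.4*s - 5.04.
Denominator: G_den * H_den + G_num * H_num = (s^3 + 6*s^2 + 14.22*s + 11.988) + (2*s - 1.4) = s^3 + 6*s^2 + 16.22*s + 10.588.
T(s) = (4*s^2 + 4.4*s - 5.04)/(s^3 + 6*s^2 + 16.22*s + 10.588)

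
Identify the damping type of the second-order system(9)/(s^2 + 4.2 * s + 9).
Standard form: ωn²/(s²+2ζωn·s+ωn²) gives ωn=3, ζ=0.7.
Underdamped (ζ = 0.7 < 1)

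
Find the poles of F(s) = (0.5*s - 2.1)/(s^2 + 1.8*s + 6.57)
Set denominator = 0: s^2 + 1.8*s + 6.57 = 0 → Poles: -0.9 + 2.4j, -0.9 - 2.4j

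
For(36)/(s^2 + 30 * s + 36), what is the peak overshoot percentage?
Standard form: ωn²/(s²+2ζωn·s+ωn²) → ωn = 6, ζ = 2.5.
ζ ≥ 1, so the response is non-oscillatory: peak overshoot = 0%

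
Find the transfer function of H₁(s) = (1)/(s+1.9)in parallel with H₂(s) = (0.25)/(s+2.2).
Parallel: H = H₁ + H₂ = (n₁·d₂ + n₂·d₁)/(d₁·d₂).
n₁·d₂ = s + 2.2. n₂·d₁ = 0.25*s + 0.475. Sum = 1.25*s + 2.675. d₁·d₂ = s^2 + 4.1*s + 4.18.
H(s) = (1.25*s + 2.675)/(s^2 + 4.1*s + 4.18)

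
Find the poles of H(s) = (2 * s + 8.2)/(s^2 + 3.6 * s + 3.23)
Set denominator = 0: s^2 + 3.6*s + 3.23 = (s + 1.7)(s + 1.9) = 0 → Poles: -1.7, -1.9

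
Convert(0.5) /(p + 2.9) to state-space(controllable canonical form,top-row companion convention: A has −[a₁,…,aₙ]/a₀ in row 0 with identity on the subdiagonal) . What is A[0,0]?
Reachable canonical form for den = p + 2.9: top row of A = -[a₁,a₂,...,aₙ]/a₀, ones on the subdiagonal, zeros elsewhere.
A = [[-2.9]].
A[0,0] = -2.9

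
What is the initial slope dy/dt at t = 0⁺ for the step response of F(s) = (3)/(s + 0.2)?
IVT: y'(0⁺) = lim_{s→∞} s²·Y(s) = lim_{s→∞} s·F(s).
deg(num) = 0, deg(den) = 1, relative degree = 1, so s·F(s) → (leading num)/(leading den) = 3/1 = 3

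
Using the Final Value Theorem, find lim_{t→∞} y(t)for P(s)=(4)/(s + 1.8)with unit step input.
FVT: lim_{t→∞} y(t) = lim_{s→0} s*Y(s) where Y(s) = P(s)/s.
= lim_{s→0} P(s) = P(0) = num(0)/den(0) = 4/1.8 = 2.222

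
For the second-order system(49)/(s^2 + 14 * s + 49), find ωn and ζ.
Standard form: ωn²/(s²+2ζωn·s+ωn²).
const=49=ωn² → ωn=7, s coeff=14=2ζωn → ζ=1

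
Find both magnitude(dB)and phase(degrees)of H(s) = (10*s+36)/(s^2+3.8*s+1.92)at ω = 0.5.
Substitute s = j*0.5: H(j0.5) = 10.88 - 9.38443j.
|H| = 20*log₁₀(sqrt(Re²+Im²)) = 23.15 dB.
∠H = atan2(Im, Re) = -40.78°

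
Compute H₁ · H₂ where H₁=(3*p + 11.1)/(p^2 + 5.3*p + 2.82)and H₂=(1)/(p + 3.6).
Series: H = H₁ · H₂ = (n₁·n₂)/(d₁·d₂).
Num: n₁·n₂ = 3*p + 11.1. Den: d₁·d₂ = p^3 + 8.9*p^2 + 21.9*p + 10.152.
H(p) = (3*p + 11.1)/(p^3 + 8.9*p^2 + 21.9*p + 10.152)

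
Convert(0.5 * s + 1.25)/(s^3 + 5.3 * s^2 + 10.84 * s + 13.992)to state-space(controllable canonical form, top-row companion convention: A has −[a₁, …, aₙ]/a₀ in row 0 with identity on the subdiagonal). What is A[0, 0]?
Reachable canonical form for den = s^3 + 5.3*s^2 + 10.84*s + 13.992: top row of A = -[a₁,a₂,...,aₙ]/a₀, ones on the subdiagonal, zeros elsewhere.
A = [[-5.3, -10.84, -13.992], [1, 0, 0], [0, 1, 0]].
A[0,0] = -5.3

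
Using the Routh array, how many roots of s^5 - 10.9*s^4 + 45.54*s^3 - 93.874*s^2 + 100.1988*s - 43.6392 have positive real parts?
Routh array:
s^5: [1, 45.54, 100.1988]; s^4: [-10.9, -93.874, -43.6392]; s^3: [36.9277, 96.1952]; s^2: [-65.4799, -43.6392]; s^1: [71.5847]; s^0: [-43.6392]
First column: [1, -10.9, 36.9277, -65.4799, 71.5847, -43.6392]. Sign changes = RHP roots = 5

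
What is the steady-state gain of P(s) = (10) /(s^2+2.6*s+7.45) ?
DC gain = P(0) = num(0)/den(0) = 10/7.45 = 1.342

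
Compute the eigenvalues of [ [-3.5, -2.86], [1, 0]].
Eigenvalues solve det(λI - A) = 0.
Characteristic polynomial: λ^2 + 3.5*λ + 2.86 = 0.
Factor: (λ + 2.2)(λ + 1.3) = 0.
Roots: -1.3, -2.2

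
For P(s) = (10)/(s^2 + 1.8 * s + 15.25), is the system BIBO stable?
Denominator: s^2 + 1.8*s + 15.25. Poles: -0.9 + 3.8j, -0.9 - 3.8j. All Re(p)<0: Yes (stable)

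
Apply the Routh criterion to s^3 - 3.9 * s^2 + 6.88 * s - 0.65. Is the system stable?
Routh array:
s^3: [1, 6.88]; s^2: [-3.9, -0.65]; s^1: [6.71333]; s^0: [-0.65]
First column: [1, -3.9, 6.71333, -0.65]. Sign changes = 3.
No, unstable (3 RHP root(s))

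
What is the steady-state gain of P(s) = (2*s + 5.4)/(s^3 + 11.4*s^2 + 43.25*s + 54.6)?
DC gain = P(0) = num(0)/den(0) = 5.4/54.6 = 0.0989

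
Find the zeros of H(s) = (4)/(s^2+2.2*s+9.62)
Numerator is a nonzero constant (4) → Zeros: none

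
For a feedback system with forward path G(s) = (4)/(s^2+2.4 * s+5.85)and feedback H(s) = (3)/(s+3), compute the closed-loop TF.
Closed-loop T = G/(1+GH).
Numerator: G_num * H_den = 4*s + 12.
Denominator: G_den * H_den + G_num * H_num = (s^3 + 5.4*s^2 + 13.05*s + 17.55) + (12) = s^3 + 5.4*s^2 + 13.05*s + 29.55.
T(s) = (4*s + 12)/(s^3 + 5.4*s^2 + 13.05*s + 29.55)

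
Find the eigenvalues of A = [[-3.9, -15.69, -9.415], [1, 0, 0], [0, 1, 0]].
Eigenvalues solve det(λI - A) = 0.
Characteristic polynomial: λ^3 + 3.9*λ^2 + 15.69*λ + 9.415 = 0.
Factor: (λ + 0.7)(λ^2 + 3.2*λ + 13.45) = 0.
Roots: -0.7, -1.6 + 3.3j, -1.6 - 3.3j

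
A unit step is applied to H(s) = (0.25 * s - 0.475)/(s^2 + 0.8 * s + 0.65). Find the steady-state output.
FVT: lim_{t→∞} y(t) = lim_{s→0} s*Y(s) where Y(s) = H(s)/s.
= lim_{s→0} H(s) = H(0) = num(0)/den(0) = -0.475/0.65 = -0.7308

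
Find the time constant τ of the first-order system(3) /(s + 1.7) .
First-order system: τ = -1/pole. Pole = -1.7. τ = -1/(-1.7) = 0.5882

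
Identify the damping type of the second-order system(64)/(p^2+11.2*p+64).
Standard form: ωn²/(p²+2ζωn·p+ωn²) gives ωn=8, ζ=0.7.
Underdamped (ζ = 0.7 < 1)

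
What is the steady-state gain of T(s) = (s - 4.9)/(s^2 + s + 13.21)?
DC gain = T(0) = num(0)/den(0) = -4.9/13.21 = -0.3709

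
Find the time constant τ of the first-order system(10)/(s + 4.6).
First-order system: τ = -1/pole. Pole = -4.6. τ = -1/(-4.6) = 0.2174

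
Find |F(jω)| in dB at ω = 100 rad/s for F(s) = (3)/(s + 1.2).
Substitute s = j*100: F(j100) = 0.000359948 - 0.0299957j.
|F(j100)| = sqrt(Re² + Im²) = 0.03.
20*log₁₀(0.03) = -30.46 dB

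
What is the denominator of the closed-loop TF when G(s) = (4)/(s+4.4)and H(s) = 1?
Characteristic poly = G_den * H_den + G_num * H_num = (s + 4.4) + (4) = s + 8.4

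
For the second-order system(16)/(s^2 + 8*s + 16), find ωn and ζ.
Standard form: ωn²/(s²+2ζωn·s+ωn²).
const=16=ωn² → ωn=4, s coeff=8=2ζωn → ζ=1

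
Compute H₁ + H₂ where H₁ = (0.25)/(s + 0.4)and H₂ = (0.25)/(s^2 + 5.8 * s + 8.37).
Parallel: H = H₁ + H₂ = (n₁·d₂ + n₂·d₁)/(d₁·d₂).
n₁·d₂ = 0.25*s^2 + 1.45*s + 2.0925. n₂·d₁ = 0.25*s + 0.1. Sum = 0.25*s^2 + 1.7*s + 2.1925. d₁·d₂ = s^3 + 6.2*s^2 + 10.69*s + 3.348.
H(s) = (0.25*s^2 + 1.7*s + 2.1925)/(s^3 + 6.2*s^2 + 10.69*s + 3.348)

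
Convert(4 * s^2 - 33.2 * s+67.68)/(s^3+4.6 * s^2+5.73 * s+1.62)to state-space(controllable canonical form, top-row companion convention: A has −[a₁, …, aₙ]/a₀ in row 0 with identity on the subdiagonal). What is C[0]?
Reachable canonical form: C = numerator coefficients (right-aligned, zero-padded to length n).
num = 4*s^2 - 33.2*s + 67.68, C = [[4, -33.2, 67.68]].
C[0] = 4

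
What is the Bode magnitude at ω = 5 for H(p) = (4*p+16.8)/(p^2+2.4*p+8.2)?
Substitute p = j*5: H(j5) = -0.0990991 - 1.26126j.
|H(j5)| = sqrt(Re² + Im²) = 1.265.
20*log₁₀(1.265) = 2.04 dB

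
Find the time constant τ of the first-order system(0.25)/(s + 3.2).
First-order system: τ = -1/pole. Pole = -3.2. τ = -1/(-3.2) = 0.3125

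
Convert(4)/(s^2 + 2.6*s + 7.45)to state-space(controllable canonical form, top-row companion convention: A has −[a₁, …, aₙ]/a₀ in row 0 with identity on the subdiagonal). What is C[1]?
Reachable canonical form: C = numerator coefficients (right-aligned, zero-padded to length n).
num = 4, C = [[0, 4]].
C[1] = 4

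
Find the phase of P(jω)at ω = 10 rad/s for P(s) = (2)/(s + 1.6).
Substitute s = j*10: P(j10) = 0.0312012 - 0.195008j.
∠P(j10) = atan2(Im, Re) = atan2(-0.195008, 0.0312012) = -80.91°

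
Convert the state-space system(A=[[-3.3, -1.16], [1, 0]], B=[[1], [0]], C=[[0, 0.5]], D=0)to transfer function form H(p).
H(p) = C(pI - A)⁻¹B + D.
Characteristic polynomial det(pI - A) = p^2 + 3.3*p + 1.16.
Numerator from C·adj(pI-A)·B + D·det(pI-A) = 0.5.
H(p) = (0.5)/(p^2 + 3.3*p + 1.16)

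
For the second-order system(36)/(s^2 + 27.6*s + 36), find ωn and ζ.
Standard form: ωn²/(s²+2ζωn·s+ωn²).
const=36=ωn² → ωn=6, s coeff=27.6=2ζωn → ζ=2.3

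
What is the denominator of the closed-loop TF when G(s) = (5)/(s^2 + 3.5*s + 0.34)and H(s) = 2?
Characteristic poly = G_den * H_den + G_num * H_num = (s^2 + 3.5*s + 0.34) + (10) = s^2 + 3.5*s + 10.34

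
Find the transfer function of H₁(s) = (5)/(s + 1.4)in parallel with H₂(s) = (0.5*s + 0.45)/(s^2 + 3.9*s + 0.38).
Parallel: H = H₁ + H₂ = (n₁·d₂ + n₂·d₁)/(d₁·d₂).
n₁·d₂ = 5*s^2 + 19.5*s + 1.9. n₂·d₁ = 0.5*s^2 + 1.15*s + 0.63. Sum = 5.5*s^2 + 20.65*s + 2.53. d₁·d₂ = s^3 + 5.3*s^2 + 5.84*s + 0.532.
H(s) = (5.5*s^2 + 20.65*s + 2.53)/(s^3 + 5.3*s^2 + 5.84*s + 0.532)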